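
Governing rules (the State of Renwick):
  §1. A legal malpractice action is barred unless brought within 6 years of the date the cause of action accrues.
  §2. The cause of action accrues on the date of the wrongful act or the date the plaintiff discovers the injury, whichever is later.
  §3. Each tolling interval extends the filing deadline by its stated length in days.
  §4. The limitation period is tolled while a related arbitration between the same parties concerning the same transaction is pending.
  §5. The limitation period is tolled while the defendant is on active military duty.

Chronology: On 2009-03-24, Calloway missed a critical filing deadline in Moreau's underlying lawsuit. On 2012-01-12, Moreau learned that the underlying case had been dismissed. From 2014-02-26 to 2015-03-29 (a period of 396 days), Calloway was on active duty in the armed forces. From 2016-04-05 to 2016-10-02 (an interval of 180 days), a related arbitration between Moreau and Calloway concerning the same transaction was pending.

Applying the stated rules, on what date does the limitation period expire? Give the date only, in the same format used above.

Taking the later of the act (2009-03-24) and discovery (2012-01-12), the claim accrued on 2012-01-12.
6 years from 2012-01-12 is 2018-01-12.
Because the defendant's active military service ran from 2014-02-26 to 2015-03-29, the deadline is extended by 396 days to 2019-02-12.
Because the pending related arbitration ran from 2016-04-05 to 2016-10-02, the deadline is extended by 180 days to 2019-08-11.

2019-08-11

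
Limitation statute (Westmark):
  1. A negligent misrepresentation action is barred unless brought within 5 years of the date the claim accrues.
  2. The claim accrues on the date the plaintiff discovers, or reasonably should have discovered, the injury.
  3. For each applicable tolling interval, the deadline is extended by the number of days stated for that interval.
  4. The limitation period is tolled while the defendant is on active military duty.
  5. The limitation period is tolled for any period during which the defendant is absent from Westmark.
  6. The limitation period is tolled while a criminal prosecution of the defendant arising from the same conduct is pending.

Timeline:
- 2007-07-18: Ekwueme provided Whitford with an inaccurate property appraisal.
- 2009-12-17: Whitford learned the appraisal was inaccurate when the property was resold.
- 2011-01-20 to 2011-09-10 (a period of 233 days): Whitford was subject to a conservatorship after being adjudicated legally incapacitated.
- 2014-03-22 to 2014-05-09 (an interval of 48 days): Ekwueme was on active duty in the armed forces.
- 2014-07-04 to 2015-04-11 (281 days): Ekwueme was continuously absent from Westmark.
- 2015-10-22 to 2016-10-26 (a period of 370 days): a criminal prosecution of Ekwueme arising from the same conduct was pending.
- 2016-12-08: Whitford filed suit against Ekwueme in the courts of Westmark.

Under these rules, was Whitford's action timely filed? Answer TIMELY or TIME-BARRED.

Accrual is tied to discovery, so the period began on 2009-12-17 rather than on 2007-07-18 when the act occurred.
Adding the 5 years base period to 2009-12-17 gives a deadline of 2014-12-17, before any tolling.
The defendant's active military service from 2014-03-22 to 2014-05-09 tolled the period for 48 days, extending the deadline to 2015-02-03.
The period was tolled for 281 days by the defendant's absence from the jurisdiction (2014-07-04 to 2015-04-11), pushing the deadline to 2015-11-11.
Because the pending criminal prosecution ran from 2015-10-22 to 2016-10-26, the deadline is extended by 370 days to 2016-11-15.
Although the plaintiff's incapacity ran from 2011-01-20 to 2011-09-10, the stated rules do not make that a tolling event, so it is disregarded.
Whitford filed on 2016-12-08, after the 2016-11-15 deadline, so the action is time-barred.

TIME-BARRED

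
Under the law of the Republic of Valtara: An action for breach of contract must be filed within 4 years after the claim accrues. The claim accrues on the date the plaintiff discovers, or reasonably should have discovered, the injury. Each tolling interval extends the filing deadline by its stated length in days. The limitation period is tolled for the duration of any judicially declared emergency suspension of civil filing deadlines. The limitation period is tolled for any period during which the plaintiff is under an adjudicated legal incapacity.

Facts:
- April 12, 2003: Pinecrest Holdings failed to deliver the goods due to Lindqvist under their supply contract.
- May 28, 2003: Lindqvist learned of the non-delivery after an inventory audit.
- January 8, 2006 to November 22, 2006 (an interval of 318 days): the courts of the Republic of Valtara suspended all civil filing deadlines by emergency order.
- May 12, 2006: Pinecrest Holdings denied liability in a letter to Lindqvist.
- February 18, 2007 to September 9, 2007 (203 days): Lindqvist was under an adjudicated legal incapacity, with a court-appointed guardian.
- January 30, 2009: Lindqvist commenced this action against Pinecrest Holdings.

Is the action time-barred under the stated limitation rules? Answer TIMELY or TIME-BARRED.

Under the discovery rule, the claim accrued on May 28, 2003, when Lindqvist discovered the injury — not on the April 12, 2003 date of the underlying act.
Adding the 4 years base period to May 28, 2003 gives a deadline of May 28, 2007, before any tolling.
Because the emergency suspension of filing deadlines ran from January 8, 2006 to November 22, 2006, the deadline is extended by 318 days to April 10, 2008.
The period was tolled for 203 days by the plaintiff's legal incapacity (February 18, 2007 to September 9, 2007), pushing the deadline to October 30, 2008.
The other events in the timeline have no effect on the limitation period under the stated rules.
Filing on January 30, 2009 missed the October 30, 2008 deadline — the action is time-barred.

TIME-BARRED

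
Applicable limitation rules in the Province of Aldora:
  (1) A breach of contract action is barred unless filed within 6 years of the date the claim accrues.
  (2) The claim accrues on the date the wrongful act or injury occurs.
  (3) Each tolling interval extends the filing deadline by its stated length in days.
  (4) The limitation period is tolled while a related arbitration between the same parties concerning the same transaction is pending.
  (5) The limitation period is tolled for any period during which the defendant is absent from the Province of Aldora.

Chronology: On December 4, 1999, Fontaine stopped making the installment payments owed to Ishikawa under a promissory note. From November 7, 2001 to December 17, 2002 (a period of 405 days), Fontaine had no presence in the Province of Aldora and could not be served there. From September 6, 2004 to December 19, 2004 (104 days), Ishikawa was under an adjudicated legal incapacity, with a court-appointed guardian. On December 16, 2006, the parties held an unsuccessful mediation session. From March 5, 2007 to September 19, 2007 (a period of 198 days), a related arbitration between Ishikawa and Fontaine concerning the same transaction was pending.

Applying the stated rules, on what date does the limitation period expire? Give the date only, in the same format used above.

January 13, 2007

The claim accrued on December 4, 1999, the date of the act.
The untolled deadline — 6 years after December 4, 1999 — is December 4, 2005.
The period was tolled for 405 days by the defendant's absence from the jurisdiction (November 7, 2001 to December 17, 2002), pushing the deadline to January 13, 2007.
The pending related arbitration starting March 5, 2007 came too late — the period had run on January 13, 2007 — and so does not extend the deadline.
Although the plaintiff's incapacity ran from September 6, 2004 to December 19, 2004, the stated rules do not make that a tolling event, so it is disregarded.
Nothing else in the chronology tolls or restarts the period.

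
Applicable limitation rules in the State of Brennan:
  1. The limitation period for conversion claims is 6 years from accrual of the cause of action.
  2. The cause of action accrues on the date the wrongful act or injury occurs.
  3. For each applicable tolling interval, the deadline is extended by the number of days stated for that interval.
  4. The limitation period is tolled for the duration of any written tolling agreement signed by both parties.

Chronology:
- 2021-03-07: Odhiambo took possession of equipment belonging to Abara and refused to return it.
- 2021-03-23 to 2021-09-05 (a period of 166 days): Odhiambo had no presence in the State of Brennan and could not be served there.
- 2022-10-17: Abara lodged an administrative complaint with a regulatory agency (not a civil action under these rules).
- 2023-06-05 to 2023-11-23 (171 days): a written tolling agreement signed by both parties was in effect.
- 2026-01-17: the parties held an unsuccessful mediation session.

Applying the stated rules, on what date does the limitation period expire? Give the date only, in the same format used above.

The cause of action accrued on 2021-03-07, the date of the act.
The untolled deadline — 6 years after 2021-03-07 — is 2027-03-07.
The written tolling agreement from 2023-06-05 to 2023-11-23 tolled the period for 171 days, extending the deadline to 2027-08-25.
The defendant's absence from the jurisdiction from 2021-03-23 to 2021-09-05 does not toll the period, because no stated rule makes the defendant's absence a tolling event.
Nothing else in the chronology tolls or restarts the period.

2027-08-25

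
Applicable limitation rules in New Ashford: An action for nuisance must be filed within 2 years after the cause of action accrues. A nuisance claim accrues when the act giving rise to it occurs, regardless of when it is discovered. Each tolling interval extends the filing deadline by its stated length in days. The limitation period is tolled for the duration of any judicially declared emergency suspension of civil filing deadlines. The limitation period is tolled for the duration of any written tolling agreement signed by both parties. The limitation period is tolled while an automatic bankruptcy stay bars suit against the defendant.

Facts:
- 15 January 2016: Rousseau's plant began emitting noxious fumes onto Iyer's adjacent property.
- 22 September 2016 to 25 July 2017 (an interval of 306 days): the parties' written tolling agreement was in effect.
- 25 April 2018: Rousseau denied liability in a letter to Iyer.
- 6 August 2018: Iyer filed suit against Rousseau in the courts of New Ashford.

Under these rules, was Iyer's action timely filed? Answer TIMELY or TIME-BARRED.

The claim accrued on 15 January 2016, when the wrongful act occurred.
The untolled deadline — 2 years after 15 January 2016 — is 15 January 2018.
The written tolling agreement from 22 September 2016 to 25 July 2017 tolled the period for 306 days, extending the deadline to 17 November 2018.
Nothing else in the chronology tolls or restarts the period.
The 6 August 2018 filing precedes the 17 November 2018 deadline; the claim is timely.

TIMELY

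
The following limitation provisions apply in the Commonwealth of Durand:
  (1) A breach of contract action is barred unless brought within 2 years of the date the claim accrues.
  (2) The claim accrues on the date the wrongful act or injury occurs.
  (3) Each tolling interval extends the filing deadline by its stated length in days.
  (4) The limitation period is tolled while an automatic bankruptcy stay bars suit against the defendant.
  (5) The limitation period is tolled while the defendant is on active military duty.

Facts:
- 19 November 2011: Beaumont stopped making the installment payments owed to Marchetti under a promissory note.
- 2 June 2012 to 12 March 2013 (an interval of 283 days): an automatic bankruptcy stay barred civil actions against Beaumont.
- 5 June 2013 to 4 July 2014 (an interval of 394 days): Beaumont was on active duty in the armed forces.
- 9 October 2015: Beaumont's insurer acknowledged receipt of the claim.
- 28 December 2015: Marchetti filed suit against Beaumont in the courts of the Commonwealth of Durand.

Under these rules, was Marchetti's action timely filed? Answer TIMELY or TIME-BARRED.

TIME-BARRED

The limitation period began to run on 19 November 2011.
The untolled deadline — 2 years after 19 November 2011 — is 19 November 2013.
The automatic bankruptcy stay from 2 June 2012 to 12 March 2013 tolled the period for 283 days, extending the deadline to 29 August 2014.
The defendant's active military service from 5 June 2013 to 4 July 2014 tolled the period for 394 days, extending the deadline to 27 September 2015.
The other events in the timeline have no effect on the limitation period under the stated rules.
Marchetti filed on 28 December 2015, after the 27 September 2015 deadline, so the action is time-barred.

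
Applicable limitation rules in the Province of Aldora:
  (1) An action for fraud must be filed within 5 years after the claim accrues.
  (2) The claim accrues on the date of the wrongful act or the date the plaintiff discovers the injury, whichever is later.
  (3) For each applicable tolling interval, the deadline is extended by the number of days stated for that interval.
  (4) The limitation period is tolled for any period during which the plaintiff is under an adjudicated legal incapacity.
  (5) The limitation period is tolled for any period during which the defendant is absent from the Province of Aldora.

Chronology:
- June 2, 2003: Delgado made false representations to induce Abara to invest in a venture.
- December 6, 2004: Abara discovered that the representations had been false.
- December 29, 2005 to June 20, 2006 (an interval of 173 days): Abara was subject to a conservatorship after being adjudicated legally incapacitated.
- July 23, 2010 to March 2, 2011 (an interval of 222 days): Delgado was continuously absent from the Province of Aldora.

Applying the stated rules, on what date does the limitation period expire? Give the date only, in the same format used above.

Because discovery on December 6, 2004 post-dates the June 2, 2003 act, accrual under the later-of rule falls on December 6, 2004.
The untolled deadline — 5 years after December 6, 2004 — is December 6, 2009.
The plaintiff's legal incapacity from December 29, 2005 to June 20, 2006 tolled the period for 173 days, extending the deadline to May 28, 2010.
The defendant's absence from the jurisdiction starting July 23, 2010 came too late — the period had run on May 28, 2010 — and so does not extend the deadline.

May 28, 2010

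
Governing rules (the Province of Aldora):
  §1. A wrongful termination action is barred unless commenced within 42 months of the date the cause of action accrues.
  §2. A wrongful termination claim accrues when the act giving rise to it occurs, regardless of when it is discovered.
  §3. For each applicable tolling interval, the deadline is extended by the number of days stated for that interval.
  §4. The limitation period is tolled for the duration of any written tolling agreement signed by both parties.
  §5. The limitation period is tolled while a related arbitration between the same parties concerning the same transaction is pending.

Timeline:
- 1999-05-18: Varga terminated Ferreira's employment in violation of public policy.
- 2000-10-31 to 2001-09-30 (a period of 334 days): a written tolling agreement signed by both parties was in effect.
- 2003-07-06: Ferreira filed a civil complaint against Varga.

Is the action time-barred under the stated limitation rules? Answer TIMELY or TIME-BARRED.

TIMELY

The limitation period began to run on 1999-05-18.
Adding the 42 months base period to 1999-05-18 gives a deadline of 2002-11-18, before any tolling.
The written tolling agreement from 2000-10-31 to 2001-09-30 tolled the period for 334 days, extending the deadline to 2003-10-18.
The 2003-07-06 filing precedes the 2003-10-18 deadline; the claim is timely.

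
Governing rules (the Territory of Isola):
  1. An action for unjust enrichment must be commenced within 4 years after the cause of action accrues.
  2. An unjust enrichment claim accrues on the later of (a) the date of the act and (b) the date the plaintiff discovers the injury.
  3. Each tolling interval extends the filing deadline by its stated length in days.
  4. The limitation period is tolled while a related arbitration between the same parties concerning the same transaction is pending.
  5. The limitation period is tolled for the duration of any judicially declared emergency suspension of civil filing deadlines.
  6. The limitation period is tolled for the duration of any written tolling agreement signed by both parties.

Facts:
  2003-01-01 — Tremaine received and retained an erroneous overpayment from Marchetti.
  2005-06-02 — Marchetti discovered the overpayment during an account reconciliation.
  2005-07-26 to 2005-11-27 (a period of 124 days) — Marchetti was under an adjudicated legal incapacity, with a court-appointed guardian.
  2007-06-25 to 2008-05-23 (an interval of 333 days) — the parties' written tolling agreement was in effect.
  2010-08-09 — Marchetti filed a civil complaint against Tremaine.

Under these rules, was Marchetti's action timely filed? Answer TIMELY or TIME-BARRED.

The claim accrued on 2005-06-02 — the later of the 2003-01-01 act and the 2005-06-02 discovery.
4 years from 2005-06-02 is 2009-06-02.
Because the written tolling agreement ran from 2007-06-25 to 2008-05-23, the deadline is extended by 333 days to 2010-05-01.
No stated provision tolls the period for the plaintiff's incapacity, so the interval from 2005-07-26 to 2005-11-27 has no effect on the deadline.
Marchetti filed on 2010-08-09, after the 2010-05-01 deadline, so the action is time-barred.

TIME-BARRED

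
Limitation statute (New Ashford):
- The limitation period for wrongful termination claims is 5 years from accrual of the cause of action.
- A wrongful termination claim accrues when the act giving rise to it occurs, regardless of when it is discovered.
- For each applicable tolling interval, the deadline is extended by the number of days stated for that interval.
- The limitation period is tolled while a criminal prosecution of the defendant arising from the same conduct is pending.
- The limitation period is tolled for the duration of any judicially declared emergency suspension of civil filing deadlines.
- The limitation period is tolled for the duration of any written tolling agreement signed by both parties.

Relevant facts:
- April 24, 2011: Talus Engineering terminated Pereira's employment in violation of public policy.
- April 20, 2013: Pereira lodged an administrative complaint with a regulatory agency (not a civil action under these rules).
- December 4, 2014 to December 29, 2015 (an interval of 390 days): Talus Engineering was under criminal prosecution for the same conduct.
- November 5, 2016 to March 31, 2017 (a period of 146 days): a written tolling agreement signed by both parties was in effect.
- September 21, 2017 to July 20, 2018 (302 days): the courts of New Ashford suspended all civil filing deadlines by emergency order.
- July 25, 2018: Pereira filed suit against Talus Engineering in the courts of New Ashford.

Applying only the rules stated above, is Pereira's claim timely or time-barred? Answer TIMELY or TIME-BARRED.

The claim accrued on April 24, 2011, when the wrongful act occurred.
The untolled deadline — 5 years after April 24, 2011 — is April 24, 2016.
The pending criminal prosecution from December 4, 2014 to December 29, 2015 tolled the period for 390 days, extending the deadline to May 19, 2017.
Because the written tolling agreement ran from November 5, 2016 to March 31, 2017, the deadline is extended by 146 days to October 12, 2017.
The emergency suspension of filing deadlines from September 21, 2017 to July 20, 2018 tolled the period for 302 days, extending the deadline to August 10, 2018.
None of the other events listed affects the running of the period under the stated rules.
Pereira filed on July 25, 2018, before the August 10, 2018 deadline, so the action is timely.

TIMELY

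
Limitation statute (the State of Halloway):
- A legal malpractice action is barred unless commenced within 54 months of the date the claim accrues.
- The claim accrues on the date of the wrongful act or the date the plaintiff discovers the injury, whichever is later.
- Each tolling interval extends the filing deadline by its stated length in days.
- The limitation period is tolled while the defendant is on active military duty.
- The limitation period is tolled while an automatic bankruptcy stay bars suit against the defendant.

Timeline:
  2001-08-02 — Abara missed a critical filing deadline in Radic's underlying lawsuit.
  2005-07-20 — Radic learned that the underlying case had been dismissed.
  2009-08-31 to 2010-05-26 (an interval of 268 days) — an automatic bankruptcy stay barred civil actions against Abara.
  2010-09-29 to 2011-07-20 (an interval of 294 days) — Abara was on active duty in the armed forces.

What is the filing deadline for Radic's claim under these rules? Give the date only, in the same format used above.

2011-08-05

Because discovery on 2005-07-20 post-dates the 2001-08-02 act, accrual under the later-of rule falls on 2005-07-20.
The untolled deadline — 54 months after 2005-07-20 — is 2010-01-20.
Because the automatic bankruptcy stay ran from 2009-08-31 to 2010-05-26, the deadline is extended by 268 days to 2010-10-15.
The defendant's active military service from 2010-09-29 to 2011-07-20 tolled the period for 294 days, extending the deadline to 2011-08-05.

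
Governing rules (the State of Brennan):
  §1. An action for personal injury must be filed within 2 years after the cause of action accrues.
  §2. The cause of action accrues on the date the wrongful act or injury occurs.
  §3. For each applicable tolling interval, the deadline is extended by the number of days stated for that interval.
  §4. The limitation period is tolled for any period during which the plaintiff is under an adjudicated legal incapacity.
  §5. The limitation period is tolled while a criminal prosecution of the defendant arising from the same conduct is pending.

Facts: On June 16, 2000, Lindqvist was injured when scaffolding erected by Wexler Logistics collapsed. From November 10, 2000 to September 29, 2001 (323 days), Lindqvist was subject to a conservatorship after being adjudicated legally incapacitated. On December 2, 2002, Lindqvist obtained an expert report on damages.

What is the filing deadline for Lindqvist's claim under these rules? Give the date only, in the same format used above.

May 5, 2003

The claim accrued on June 16, 2000, when the wrongful act occurred.
Adding the 2 years base period to June 16, 2000 gives a deadline of June 16, 2002, before any tolling.
The plaintiff's legal incapacity from November 10, 2000 to September 29, 2001 tolled the period for 323 days, extending the deadline to May 5, 2003.
The other events in the timeline have no effect on the limitation period under the stated rules.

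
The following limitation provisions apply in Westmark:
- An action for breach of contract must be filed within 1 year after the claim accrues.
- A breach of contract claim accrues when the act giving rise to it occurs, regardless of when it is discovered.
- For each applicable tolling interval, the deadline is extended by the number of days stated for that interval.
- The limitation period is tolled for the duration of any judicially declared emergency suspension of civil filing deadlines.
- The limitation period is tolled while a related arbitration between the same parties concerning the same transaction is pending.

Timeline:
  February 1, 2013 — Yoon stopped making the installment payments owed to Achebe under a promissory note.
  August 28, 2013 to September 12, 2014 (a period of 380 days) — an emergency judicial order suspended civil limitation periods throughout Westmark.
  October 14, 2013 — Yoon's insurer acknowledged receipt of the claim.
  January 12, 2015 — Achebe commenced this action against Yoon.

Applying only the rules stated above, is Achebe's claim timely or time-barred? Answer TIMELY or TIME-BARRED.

TIMELY

The limitation period began to run on February 1, 2013.
Adding the 1 year base period to February 1, 2013 gives a deadline of February 1, 2014, before any tolling.
The period was tolled for 380 days by the emergency suspension of filing deadlines (August 28, 2013 to September 12, 2014), pushing the deadline to February 16, 2015.
Nothing else in the chronology tolls or restarts the period.
Filing on January 12, 2015 beat the February 16, 2015 deadline — the action is timely.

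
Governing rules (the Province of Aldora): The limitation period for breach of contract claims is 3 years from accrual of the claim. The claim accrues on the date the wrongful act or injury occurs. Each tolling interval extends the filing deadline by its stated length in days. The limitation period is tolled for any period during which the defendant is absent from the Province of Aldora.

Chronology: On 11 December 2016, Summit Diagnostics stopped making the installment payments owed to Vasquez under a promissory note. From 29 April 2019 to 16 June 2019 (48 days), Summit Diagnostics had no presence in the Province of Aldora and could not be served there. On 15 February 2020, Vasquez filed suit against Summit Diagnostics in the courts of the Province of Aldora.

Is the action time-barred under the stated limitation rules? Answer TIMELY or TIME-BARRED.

The limitation period began to run on 11 December 2016.
Adding the 3 years base period to 11 December 2016 gives a deadline of 11 December 2019, before any tolling.
Because the defendant's absence from the jurisdiction ran from 29 April 2019 to 16 June 2019, the deadline is extended by 48 days to 28 January 2020.
Vasquez filed on 15 February 2020, after the 28 January 2020 deadline, so the action is time-barred.

TIME-BARRED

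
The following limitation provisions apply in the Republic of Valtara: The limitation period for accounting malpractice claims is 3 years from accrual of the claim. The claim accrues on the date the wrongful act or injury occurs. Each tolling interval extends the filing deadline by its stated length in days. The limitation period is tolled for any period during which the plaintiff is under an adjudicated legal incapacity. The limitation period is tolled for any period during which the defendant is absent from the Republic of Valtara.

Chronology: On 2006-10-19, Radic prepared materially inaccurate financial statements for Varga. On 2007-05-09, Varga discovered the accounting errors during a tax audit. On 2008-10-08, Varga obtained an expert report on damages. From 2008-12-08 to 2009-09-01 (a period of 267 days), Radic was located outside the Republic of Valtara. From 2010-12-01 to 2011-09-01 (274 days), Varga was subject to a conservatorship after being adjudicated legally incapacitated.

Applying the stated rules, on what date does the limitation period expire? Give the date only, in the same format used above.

2010-07-13

The claim accrued on 2006-10-19, when the wrongful act occurred; under the stated occurrence rule the 2007-05-09 discovery does not delay accrual.
3 years from 2006-10-19 is 2009-10-19.
The period was tolled for 267 days by the defendant's absence from the jurisdiction (2008-12-08 to 2009-09-01), pushing the deadline to 2010-07-13.
By the time the plaintiff's legal incapacity began on 2010-12-01, the limitation period had already expired on 2010-07-13; that interval cannot revive it.
Nothing else in the chronology tolls or restarts the period.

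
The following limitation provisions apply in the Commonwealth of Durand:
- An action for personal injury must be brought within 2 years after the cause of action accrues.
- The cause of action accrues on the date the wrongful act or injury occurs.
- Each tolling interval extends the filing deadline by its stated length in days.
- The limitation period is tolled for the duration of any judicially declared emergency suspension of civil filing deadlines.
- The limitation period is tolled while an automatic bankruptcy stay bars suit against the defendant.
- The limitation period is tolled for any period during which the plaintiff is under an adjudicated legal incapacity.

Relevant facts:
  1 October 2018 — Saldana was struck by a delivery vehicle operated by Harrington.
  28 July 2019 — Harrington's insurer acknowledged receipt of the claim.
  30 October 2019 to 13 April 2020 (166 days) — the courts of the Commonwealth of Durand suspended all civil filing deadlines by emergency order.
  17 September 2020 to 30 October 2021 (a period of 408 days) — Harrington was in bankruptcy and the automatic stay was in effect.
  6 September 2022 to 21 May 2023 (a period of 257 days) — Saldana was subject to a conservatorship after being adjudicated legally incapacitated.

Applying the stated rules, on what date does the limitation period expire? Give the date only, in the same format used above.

28 April 2022

The limitation period began to run on 1 October 2018.
Adding the 2 years base period to 1 October 2018 gives a deadline of 1 October 2020, before any tolling.
The period was tolled for 166 days by the emergency suspension of filing deadlines (30 October 2019 to 13 April 2020), pushing the deadline to 16 March 2021.
Because the automatic bankruptcy stay ran from 17 September 2020 to 30 October 2021, the deadline is extended by 408 days to 28 April 2022.
By the time the plaintiff's legal incapacity began on 6 September 2022, the limitation period had already expired on 28 April 2022; that interval cannot revive it.
The other events in the timeline have no effect on the limitation period under the stated rules.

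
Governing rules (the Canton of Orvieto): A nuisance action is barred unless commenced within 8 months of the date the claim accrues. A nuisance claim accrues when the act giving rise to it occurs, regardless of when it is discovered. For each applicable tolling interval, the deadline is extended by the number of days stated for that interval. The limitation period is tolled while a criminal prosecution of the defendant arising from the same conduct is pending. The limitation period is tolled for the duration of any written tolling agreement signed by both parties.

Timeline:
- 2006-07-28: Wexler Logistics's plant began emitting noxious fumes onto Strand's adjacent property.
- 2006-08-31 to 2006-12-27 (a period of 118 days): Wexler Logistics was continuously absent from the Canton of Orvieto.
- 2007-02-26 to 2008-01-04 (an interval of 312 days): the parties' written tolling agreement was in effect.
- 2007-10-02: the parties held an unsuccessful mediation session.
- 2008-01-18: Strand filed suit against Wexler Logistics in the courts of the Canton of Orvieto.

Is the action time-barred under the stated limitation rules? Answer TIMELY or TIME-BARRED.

TIMELY

The claim accrued on 2006-07-28, the date of the act.
8 months from 2006-07-28 is 2007-03-28.
The written tolling agreement from 2007-02-26 to 2008-01-04 tolled the period for 312 days, extending the deadline to 2008-02-03.
Although the defendant's absence ran from 2006-08-31 to 2006-12-27, the stated rules do not make that a tolling event, so it is disregarded.
None of the other events listed affects the running of the period under the stated rules.
Strand filed on 2008-01-18, before the 2008-02-03 deadline, so the action is timely.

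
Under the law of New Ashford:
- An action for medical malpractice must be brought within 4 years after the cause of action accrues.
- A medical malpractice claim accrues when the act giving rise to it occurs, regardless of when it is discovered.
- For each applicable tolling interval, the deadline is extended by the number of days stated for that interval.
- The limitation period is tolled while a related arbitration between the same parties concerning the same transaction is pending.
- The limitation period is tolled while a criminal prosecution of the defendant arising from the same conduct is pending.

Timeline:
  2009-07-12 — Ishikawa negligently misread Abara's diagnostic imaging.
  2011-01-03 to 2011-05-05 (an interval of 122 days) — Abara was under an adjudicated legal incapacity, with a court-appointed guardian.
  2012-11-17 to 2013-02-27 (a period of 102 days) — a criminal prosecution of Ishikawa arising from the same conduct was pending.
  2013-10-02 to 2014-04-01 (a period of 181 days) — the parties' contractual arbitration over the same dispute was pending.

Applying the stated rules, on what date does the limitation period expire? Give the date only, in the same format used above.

2014-04-21

The cause of action accrued on 2009-07-12, the date of the act.
4 years from 2009-07-12 is 2013-07-12.
The period was tolled for 102 days by the pending criminal prosecution (2012-11-17 to 2013-02-27), pushing the deadline to 2013-10-22.
Because the pending related arbitration ran from 2013-10-02 to 2014-04-01, the deadline is extended by 181 days to 2014-04-21.
The plaintiff's legal incapacity from 2011-01-03 to 2011-05-05 does not toll the period, because no stated rule makes the plaintiff's incapacity a tolling event.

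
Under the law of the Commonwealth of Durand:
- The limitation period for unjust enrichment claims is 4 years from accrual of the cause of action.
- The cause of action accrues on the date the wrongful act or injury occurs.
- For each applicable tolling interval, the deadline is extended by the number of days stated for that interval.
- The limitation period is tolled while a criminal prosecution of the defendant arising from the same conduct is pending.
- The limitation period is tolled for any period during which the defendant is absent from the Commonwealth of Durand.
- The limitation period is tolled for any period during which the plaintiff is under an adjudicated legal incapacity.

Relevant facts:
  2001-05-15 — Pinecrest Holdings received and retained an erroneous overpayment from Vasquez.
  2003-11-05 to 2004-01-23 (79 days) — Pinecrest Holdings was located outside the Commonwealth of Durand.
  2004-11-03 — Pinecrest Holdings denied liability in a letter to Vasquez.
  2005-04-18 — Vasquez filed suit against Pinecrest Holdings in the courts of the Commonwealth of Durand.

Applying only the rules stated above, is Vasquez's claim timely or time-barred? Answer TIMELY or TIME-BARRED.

The limitation period began to run on 2001-05-15.
Adding the 4 years base period to 2001-05-15 gives a deadline of 2005-05-15, before any tolling.
The defendant's absence from the jurisdiction from 2003-11-05 to 2004-01-23 tolled the period for 79 days, extending the deadline to 2005-08-02.
Nothing else in the chronology tolls or restarts the period.
The 2005-04-18 filing precedes the 2005-08-02 deadline; the claim is timely.

TIMELY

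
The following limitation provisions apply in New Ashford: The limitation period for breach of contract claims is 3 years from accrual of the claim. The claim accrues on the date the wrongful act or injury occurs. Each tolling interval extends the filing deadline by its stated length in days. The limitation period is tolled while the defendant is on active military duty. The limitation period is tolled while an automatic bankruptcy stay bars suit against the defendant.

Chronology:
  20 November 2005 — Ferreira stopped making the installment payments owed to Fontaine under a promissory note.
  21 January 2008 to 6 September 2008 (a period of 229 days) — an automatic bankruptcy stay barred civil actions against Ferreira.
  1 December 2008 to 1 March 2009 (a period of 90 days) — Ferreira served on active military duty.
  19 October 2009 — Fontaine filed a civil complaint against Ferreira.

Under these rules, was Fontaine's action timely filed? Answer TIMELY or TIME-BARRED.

TIME-BARRED

The limitation period began to run on 20 November 2005.
3 years from 20 November 2005 is 20 November 2008.
The period was tolled for 229 days by the automatic bankruptcy stay (21 January 2008 to 6 September 2008), pushing the deadline to 7 July 2009.
The defendant's active military service from 1 December 2008 to 1 March 2009 tolled the period for 90 days, extending the deadline to 5 October 2009.
The 19 October 2009 filing falls after the 5 October 2009 deadline; the claim is time-barred.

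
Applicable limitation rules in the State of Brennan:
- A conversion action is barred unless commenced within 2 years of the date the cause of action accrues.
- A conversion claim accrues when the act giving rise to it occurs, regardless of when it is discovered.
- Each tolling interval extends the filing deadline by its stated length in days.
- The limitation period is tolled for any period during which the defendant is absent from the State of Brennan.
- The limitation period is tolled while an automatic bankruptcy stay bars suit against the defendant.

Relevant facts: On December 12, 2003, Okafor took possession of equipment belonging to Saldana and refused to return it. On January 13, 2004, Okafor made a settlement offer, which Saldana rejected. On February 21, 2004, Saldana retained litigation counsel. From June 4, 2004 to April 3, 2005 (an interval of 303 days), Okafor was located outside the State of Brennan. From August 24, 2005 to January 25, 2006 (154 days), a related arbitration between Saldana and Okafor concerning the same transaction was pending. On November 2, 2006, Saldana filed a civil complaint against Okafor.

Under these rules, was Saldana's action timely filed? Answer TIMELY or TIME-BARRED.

TIME-BARRED

The claim accrued on December 12, 2003, when the wrongful act occurred.
The untolled deadline — 2 years after December 12, 2003 — is December 12, 2005.
The defendant's absence from the jurisdiction from June 4, 2004 to April 3, 2005 tolled the period for 303 days, extending the deadline to October 11, 2006.
No stated provision tolls the period for a pending arbitration, so the interval from August 24, 2005 to January 25, 2006 has no effect on the deadline.
The other events in the timeline have no effect on the limitation period under the stated rules.
Filing on November 2, 2006 missed the October 11, 2006 deadline — the action is time-barred.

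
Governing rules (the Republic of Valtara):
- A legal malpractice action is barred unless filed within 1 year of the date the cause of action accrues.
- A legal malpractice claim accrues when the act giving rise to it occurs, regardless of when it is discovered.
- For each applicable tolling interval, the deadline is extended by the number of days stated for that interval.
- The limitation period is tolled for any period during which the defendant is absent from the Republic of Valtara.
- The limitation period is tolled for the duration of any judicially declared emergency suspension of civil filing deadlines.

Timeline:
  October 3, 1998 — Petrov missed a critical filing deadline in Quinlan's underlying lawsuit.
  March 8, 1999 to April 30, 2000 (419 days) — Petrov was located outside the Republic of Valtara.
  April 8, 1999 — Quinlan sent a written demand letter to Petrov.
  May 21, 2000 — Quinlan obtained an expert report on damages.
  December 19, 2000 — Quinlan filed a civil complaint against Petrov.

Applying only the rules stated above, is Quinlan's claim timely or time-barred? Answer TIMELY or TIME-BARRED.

TIME-BARRED

The claim accrued on October 3, 1998, when the wrongful act occurred.
The untolled deadline — 1 year after October 3, 1998 — is October 3, 1999.
The defendant's absence from the jurisdiction from March 8, 1999 to April 30, 2000 tolled the period for 419 days, extending the deadline to November 25, 2000.
The other events in the timeline have no effect on the limitation period under the stated rules.
The December 19, 2000 filing falls after the November 25, 2000 deadline; the claim is time-barred.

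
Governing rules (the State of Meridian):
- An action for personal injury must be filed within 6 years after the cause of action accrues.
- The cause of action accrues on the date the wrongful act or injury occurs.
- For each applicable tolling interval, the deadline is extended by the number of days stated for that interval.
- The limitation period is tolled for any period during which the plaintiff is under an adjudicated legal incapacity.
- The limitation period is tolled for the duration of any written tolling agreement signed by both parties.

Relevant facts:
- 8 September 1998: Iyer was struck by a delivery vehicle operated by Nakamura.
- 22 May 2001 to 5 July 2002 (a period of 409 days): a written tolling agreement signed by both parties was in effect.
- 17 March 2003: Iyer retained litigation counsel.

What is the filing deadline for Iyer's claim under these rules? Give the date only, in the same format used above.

22 October 2005

The claim accrued on 8 September 1998, when the wrongful act occurred.
The untolled deadline — 6 years after 8 September 1998 — is 8 September 2004.
The written tolling agreement from 22 May 2001 to 5 July 2002 tolled the period for 409 days, extending the deadline to 22 October 2005.
Nothing else in the chronology tolls or restarts the period.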